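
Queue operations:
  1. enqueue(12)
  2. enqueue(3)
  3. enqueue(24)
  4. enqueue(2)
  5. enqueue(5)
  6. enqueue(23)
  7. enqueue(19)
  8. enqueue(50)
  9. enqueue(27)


enqueue(12) -> [12]
enqueue(3) -> [12, 3]
enqueue(24) -> [12, 3, 24]
enqueue(2) -> [12, 3, 24, 2]
enqueue(5) -> [12, 3, 24, 2, 5]
enqueue(23) -> [12, 3, 24, 2, 5, 23]
enqueue(19) -> [12, 3, 24, 2, 5, 23, 19]
enqueue(50) -> [12, 3, 24, 2, 5, 23, 19, 50]
enqueue(27) -> [12, 3, 24, 2, 5, 23, 19, 50, 27]

Final queue: [12, 3, 24, 2, 5, 23, 19, 50, 27]


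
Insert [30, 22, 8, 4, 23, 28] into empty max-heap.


Insert 30: [30]
Insert 22: [30, 22]
Insert 8: [30, 22, 8]
Insert 4: [30, 22, 8, 4]
Insert 23: [30, 23, 8, 4, 22]
Insert 28: [30, 23, 28, 4, 22, 8]

Final heap: [30, 23, 28, 4, 22, 8]


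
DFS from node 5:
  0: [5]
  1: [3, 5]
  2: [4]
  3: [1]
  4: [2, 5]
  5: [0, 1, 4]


Visit 5, push [4, 1, 0]
Visit 0, push []
Visit 1, push [3]
Visit 3, push []
Visit 4, push [2]
Visit 2, push []

DFS order: [5, 0, 1, 3, 4, 2]


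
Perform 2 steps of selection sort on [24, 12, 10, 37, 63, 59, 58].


Initial: [24, 12, 10, 37, 63, 59, 58]
Step 1: min=10 at 2
  Swap: [10, 12, 24, 37, 63, 59, 58]
Step 2: min=12 at 1
  Swap: [10, 12, 24, 37, 63, 59, 58]

After 2 steps: [10, 12, 24, 37, 63, 59, 58]


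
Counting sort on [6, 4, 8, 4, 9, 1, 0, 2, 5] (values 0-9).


Input: [6, 4, 8, 4, 9, 1, 0, 2, 5]
Counts: [1, 1, 1, 0, 2, 1, 1, 0, 1, 1]

Sorted: [0, 1, 2, 4, 4, 5, 6, 8, 9]


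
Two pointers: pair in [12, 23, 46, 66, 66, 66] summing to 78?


lo=0(12)+hi=5(66)=78

Yes: 12+66=78


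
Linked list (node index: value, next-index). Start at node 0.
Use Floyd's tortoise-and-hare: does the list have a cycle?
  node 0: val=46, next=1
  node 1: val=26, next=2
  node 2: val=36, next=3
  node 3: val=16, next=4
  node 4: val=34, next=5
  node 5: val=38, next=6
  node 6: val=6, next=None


Floyd's tortoise (slow, +1) and hare (fast, +2):
  init: slow=0, fast=0
  step 1: slow=1, fast=2
  step 2: slow=2, fast=4
  step 3: slow=3, fast=6
  step 4: fast -> None, no cycle

Cycle: no


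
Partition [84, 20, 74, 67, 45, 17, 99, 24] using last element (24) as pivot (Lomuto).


Pivot: 24
  20 <= 24: swap -> [20, 84, 74, 67, 45, 17, 99, 24]
  17 <= 24: swap -> [20, 17, 74, 67, 45, 84, 99, 24]
Place pivot at 2: [20, 17, 24, 67, 45, 84, 99, 74]

Partitioned: [20, 17, 24, 67, 45, 84, 99, 74]


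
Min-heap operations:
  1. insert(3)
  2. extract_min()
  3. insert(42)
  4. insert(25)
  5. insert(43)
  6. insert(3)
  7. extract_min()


insert(3) -> [3]
extract_min()->3, []
insert(42) -> [42]
insert(25) -> [25, 42]
insert(43) -> [25, 42, 43]
insert(3) -> [3, 25, 43, 42]
extract_min()->3, [25, 42, 43]

Final heap: [25, 42, 43]


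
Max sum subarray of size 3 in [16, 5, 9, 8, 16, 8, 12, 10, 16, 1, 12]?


[0:3]: 30
[1:4]: 22
[2:5]: 33
[3:6]: 32
[4:7]: 36
[5:8]: 30
[6:9]: 38
[7:10]: 27
[8:11]: 29

Max: 38 at [6:9]


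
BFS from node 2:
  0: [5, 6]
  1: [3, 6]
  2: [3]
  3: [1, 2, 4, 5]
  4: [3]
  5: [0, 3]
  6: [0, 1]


Visit 2, enqueue [3]
Visit 3, enqueue [1, 4, 5]
Visit 1, enqueue [6]
Visit 4, enqueue []
Visit 5, enqueue [0]
Visit 6, enqueue []
Visit 0, enqueue []

BFS order: [2, 3, 1, 4, 5, 6, 0]


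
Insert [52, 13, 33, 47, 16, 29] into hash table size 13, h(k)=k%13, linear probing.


Insert 52: h=0 -> slot 0
Insert 13: h=0, 1 probes -> slot 1
Insert 33: h=7 -> slot 7
Insert 47: h=8 -> slot 8
Insert 16: h=3 -> slot 3
Insert 29: h=3, 1 probes -> slot 4

Table: [52, 13, None, 16, 29, None, None, 33, 47, None, None, None, None]


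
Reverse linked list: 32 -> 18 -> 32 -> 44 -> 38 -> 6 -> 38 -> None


Step 1: curr=32, set curr.next=prev(None) | reversed so far: 32
Step 2: curr=18, set curr.next=prev(32) | reversed so far: 18 -> 32
Step 3: curr=32, set curr.next=prev(18) | reversed so far: 32 -> 18 -> 32
Step 4: curr=44, set curr.next=prev(32) | reversed so far: 44 -> 32 -> 18 -> 32
Step 5: curr=38, set curr.next=prev(44) | reversed so far: 38 -> 44 -> 32 -> 18 -> 32
Step 6: curr=6, set curr.next=prev(38) | reversed so far: 6 -> 38 -> 44 -> 32 -> 18 -> 32
Step 7: curr=38, set curr.next=prev(6) | reversed so far: 38 -> 6 -> 38 -> 44 -> 32 -> 18 -> 32

38 -> 6 -> 38 -> 44 -> 32 -> 18 -> 32 -> None


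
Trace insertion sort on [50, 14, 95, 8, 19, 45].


Initial: [50, 14, 95, 8, 19, 45]
Insert 14: [14, 50, 95, 8, 19, 45]
Insert 95: [14, 50, 95, 8, 19, 45]
Insert 8: [8, 14, 50, 95, 19, 45]
Insert 19: [8, 14, 19, 50, 95, 45]
Insert 45: [8, 14, 19, 45, 50, 95]

Sorted: [8, 14, 19, 45, 50, 95]


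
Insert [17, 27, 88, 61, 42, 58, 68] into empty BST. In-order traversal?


Insert 17: root
Insert 27: R from 17
Insert 88: R from 17 -> R from 27
Insert 61: R from 17 -> R from 27 -> L from 88
Insert 42: R from 17 -> R from 27 -> L from 88 -> L from 61
Insert 58: R from 17 -> R from 27 -> L from 88 -> L from 61 -> R from 42
Insert 68: R from 17 -> R from 27 -> L from 88 -> R from 61

In-order: [17, 27, 42, 58, 61, 68, 88]


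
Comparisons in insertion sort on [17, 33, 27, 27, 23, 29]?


Algorithm: insertion sort
Input: [17, 33, 27, 27, 23, 29]
Sorted: [17, 23, 27, 27, 29, 33]

11


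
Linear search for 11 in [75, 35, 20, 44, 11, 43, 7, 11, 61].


i=0: 75!=11
i=1: 35!=11
i=2: 20!=11
i=3: 44!=11
i=4: 11==11 found!

Found at 4, 5 comps


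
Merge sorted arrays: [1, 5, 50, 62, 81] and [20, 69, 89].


Take 1 from A
Take 5 from A
Take 20 from B
Take 50 from A
Take 62 from A
Take 69 from B
Take 81 from A

Merged: [1, 5, 20, 50, 62, 69, 81, 89]


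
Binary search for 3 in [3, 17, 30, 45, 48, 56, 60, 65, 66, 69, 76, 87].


Step 1: lo=0, hi=11, mid=5, val=56
Step 2: lo=0, hi=4, mid=2, val=30
Step 3: lo=0, hi=1, mid=0, val=3

Found at index 0


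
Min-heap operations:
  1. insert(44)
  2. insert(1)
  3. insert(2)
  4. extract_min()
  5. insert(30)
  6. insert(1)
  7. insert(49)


insert(44) -> [44]
insert(1) -> [1, 44]
insert(2) -> [1, 44, 2]
extract_min()->1, [2, 44]
insert(30) -> [2, 44, 30]
insert(1) -> [1, 2, 30, 44]
insert(49) -> [1, 2, 30, 44, 49]

Final heap: [1, 2, 30, 44, 49]


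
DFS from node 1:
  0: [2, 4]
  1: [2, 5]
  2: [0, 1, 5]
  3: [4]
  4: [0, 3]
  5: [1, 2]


Visit 1, push [5, 2]
Visit 2, push [5, 0]
Visit 0, push [4]
Visit 4, push [3]
Visit 3, push []
Visit 5, push []

DFS order: [1, 2, 0, 4, 3, 5]


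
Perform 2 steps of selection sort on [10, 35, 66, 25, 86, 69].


Initial: [10, 35, 66, 25, 86, 69]
Step 1: min=10 at 0
  Swap: [10, 35, 66, 25, 86, 69]
Step 2: min=25 at 3
  Swap: [10, 25, 66, 35, 86, 69]

After 2 steps: [10, 25, 66, 35, 86, 69]


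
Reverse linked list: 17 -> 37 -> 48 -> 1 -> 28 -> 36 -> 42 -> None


Step 1: curr=17, set curr.next=prev(None) | reversed so far: 17
Step 2: curr=37, set curr.next=prev(17) | reversed so far: 37 -> 17
Step 3: curr=48, set curr.next=prev(37) | reversed so far: 48 -> 37 -> 17
Step 4: curr=1, set curr.next=prev(48) | reversed so far: 1 -> 48 -> 37 -> 17
Step 5: curr=28, set curr.next=prev(1) | reversed so far: 28 -> 1 -> 48 -> 37 -> 17
Step 6: curr=36, set curr.next=prev(28) | reversed so far: 36 -> 28 -> 1 -> 48 -> 37 -> 17
Step 7: curr=42, set curr.next=prev(36) | reversed so far: 42 -> 36 -> 28 -> 1 -> 48 -> 37 -> 17

42 -> 36 -> 28 -> 1 -> 48 -> 37 -> 17 -> None


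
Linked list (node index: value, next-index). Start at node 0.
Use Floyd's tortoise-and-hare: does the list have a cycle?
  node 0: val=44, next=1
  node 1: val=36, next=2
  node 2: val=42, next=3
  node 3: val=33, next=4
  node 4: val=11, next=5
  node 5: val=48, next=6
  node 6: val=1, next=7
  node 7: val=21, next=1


Floyd's tortoise (slow, +1) and hare (fast, +2):
  init: slow=0, fast=0
  step 1: slow=1, fast=2
  step 2: slow=2, fast=4
  step 3: slow=3, fast=6
  step 4: slow=4, fast=1
  step 5: slow=5, fast=3
  step 6: slow=6, fast=5
  step 7: slow=7, fast=7
  slow == fast at node 7: cycle detected

Cycle: yes


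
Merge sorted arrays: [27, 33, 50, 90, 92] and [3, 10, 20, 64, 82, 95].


Take 3 from B
Take 10 from B
Take 20 from B
Take 27 from A
Take 33 from A
Take 50 from A
Take 64 from B
Take 82 from B
Take 90 from A
Take 92 from A

Merged: [3, 10, 20, 27, 33, 50, 64, 82, 90, 92, 95]


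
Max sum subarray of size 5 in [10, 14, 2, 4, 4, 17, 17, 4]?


[0:5]: 34
[1:6]: 41
[2:7]: 44
[3:8]: 46

Max: 46 at [3:8]


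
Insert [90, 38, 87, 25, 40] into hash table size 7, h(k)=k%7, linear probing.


Insert 90: h=6 -> slot 6
Insert 38: h=3 -> slot 3
Insert 87: h=3, 1 probes -> slot 4
Insert 25: h=4, 1 probes -> slot 5
Insert 40: h=5, 2 probes -> slot 0

Table: [40, None, None, 38, 87, 25, 90]


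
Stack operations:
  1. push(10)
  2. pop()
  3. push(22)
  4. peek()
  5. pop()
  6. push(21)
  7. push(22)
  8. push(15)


push(10) -> [10]
pop()->10, []
push(22) -> [22]
peek()->22
pop()->22, []
push(21) -> [21]
push(22) -> [21, 22]
push(15) -> [21, 22, 15]

Final stack: [21, 22, 15]


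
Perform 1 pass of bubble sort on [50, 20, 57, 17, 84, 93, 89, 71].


Initial: [50, 20, 57, 17, 84, 93, 89, 71]
Pass 1: [20, 50, 17, 57, 84, 89, 71, 93] (4 swaps)

After 1 pass: [20, 50, 17, 57, 84, 89, 71, 93]


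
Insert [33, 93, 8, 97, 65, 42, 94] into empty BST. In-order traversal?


Insert 33: root
Insert 93: R from 33
Insert 8: L from 33
Insert 97: R from 33 -> R from 93
Insert 65: R from 33 -> L from 93
Insert 42: R from 33 -> L from 93 -> L from 65
Insert 94: R from 33 -> R from 93 -> L from 97

In-order: [8, 33, 42, 65, 93, 94, 97]


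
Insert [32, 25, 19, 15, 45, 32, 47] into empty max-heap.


Insert 32: [32]
Insert 25: [32, 25]
Insert 19: [32, 25, 19]
Insert 15: [32, 25, 19, 15]
Insert 45: [45, 32, 19, 15, 25]
Insert 32: [45, 32, 32, 15, 25, 19]
Insert 47: [47, 32, 45, 15, 25, 19, 32]

Final heap: [47, 32, 45, 15, 25, 19, 32]


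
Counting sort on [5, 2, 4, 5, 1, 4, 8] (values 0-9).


Input: [5, 2, 4, 5, 1, 4, 8]
Counts: [0, 1, 1, 0, 2, 2, 0, 0, 1, 0]

Sorted: [1, 2, 4, 4, 5, 5, 8]


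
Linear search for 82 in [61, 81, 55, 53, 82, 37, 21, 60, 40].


i=0: 61!=82
i=1: 81!=82
i=2: 55!=82
i=3: 53!=82
i=4: 82==82 found!

Found at 4, 5 comps


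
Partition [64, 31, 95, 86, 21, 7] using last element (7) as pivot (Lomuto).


Pivot: 7
Place pivot at 0: [7, 31, 95, 86, 21, 64]

Partitioned: [7, 31, 95, 86, 21, 64]


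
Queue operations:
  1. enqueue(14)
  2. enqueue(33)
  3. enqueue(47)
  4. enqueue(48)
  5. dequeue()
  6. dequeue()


enqueue(14) -> [14]
enqueue(33) -> [14, 33]
enqueue(47) -> [14, 33, 47]
enqueue(48) -> [14, 33, 47, 48]
dequeue()->14, [33, 47, 48]
dequeue()->33, [47, 48]

Final queue: [47, 48]


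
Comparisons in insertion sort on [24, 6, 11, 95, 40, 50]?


Algorithm: insertion sort
Input: [24, 6, 11, 95, 40, 50]
Sorted: [6, 11, 24, 40, 50, 95]

8


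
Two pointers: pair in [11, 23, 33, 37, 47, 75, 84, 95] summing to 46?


lo=0(11)+hi=7(95)=106
lo=0(11)+hi=6(84)=95
lo=0(11)+hi=5(75)=86
lo=0(11)+hi=4(47)=58
lo=0(11)+hi=3(37)=48
lo=0(11)+hi=2(33)=44
lo=1(23)+hi=2(33)=56

No pair found


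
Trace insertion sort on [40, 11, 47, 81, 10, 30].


Initial: [40, 11, 47, 81, 10, 30]
Insert 11: [11, 40, 47, 81, 10, 30]
Insert 47: [11, 40, 47, 81, 10, 30]
Insert 81: [11, 40, 47, 81, 10, 30]
Insert 10: [10, 11, 40, 47, 81, 30]
Insert 30: [10, 11, 30, 40, 47, 81]

Sorted: [10, 11, 30, 40, 47, 81]


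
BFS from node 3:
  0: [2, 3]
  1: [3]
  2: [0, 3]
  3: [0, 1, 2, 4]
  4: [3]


Visit 3, enqueue [0, 1, 2, 4]
Visit 0, enqueue []
Visit 1, enqueue []
Visit 2, enqueue []
Visit 4, enqueue []

BFS order: [3, 0, 1, 2, 4]


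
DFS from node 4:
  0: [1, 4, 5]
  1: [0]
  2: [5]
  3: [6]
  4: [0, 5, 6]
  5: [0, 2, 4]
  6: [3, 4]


Visit 4, push [6, 5, 0]
Visit 0, push [5, 1]
Visit 1, push []
Visit 5, push [2]
Visit 2, push []
Visit 6, push [3]
Visit 3, push []

DFS order: [4, 0, 1, 5, 2, 6, 3]


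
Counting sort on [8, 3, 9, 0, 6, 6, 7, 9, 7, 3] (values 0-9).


Input: [8, 3, 9, 0, 6, 6, 7, 9, 7, 3]
Counts: [1, 0, 0, 2, 0, 0, 2, 2, 1, 2]

Sorted: [0, 3, 3, 6, 6, 7, 7, 8, 9, 9]


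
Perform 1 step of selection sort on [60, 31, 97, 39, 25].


Initial: [60, 31, 97, 39, 25]
Step 1: min=25 at 4
  Swap: [25, 31, 97, 39, 60]

After 1 step: [25, 31, 97, 39, 60]


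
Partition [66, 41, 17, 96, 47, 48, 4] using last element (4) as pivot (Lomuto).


Pivot: 4
Place pivot at 0: [4, 41, 17, 96, 47, 48, 66]

Partitioned: [4, 41, 17, 96, 47, 48, 66]


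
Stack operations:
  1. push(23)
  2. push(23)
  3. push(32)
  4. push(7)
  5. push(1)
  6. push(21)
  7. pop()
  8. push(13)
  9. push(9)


push(23) -> [23]
push(23) -> [23, 23]
push(32) -> [23, 23, 32]
push(7) -> [23, 23, 32, 7]
push(1) -> [23, 23, 32, 7, 1]
push(21) -> [23, 23, 32, 7, 1, 21]
pop()->21, [23, 23, 32, 7, 1]
push(13) -> [23, 23, 32, 7, 1, 13]
push(9) -> [23, 23, 32, 7, 1, 13, 9]

Final stack: [23, 23, 32, 7, 1, 13, 9]


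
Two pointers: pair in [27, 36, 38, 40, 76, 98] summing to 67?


lo=0(27)+hi=5(98)=125
lo=0(27)+hi=4(76)=103
lo=0(27)+hi=3(40)=67

Yes: 27+40=67


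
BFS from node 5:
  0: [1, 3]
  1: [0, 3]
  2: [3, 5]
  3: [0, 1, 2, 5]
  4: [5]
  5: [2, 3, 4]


Visit 5, enqueue [2, 3, 4]
Visit 2, enqueue []
Visit 3, enqueue [0, 1]
Visit 4, enqueue []
Visit 0, enqueue []
Visit 1, enqueue []

BFS order: [5, 2, 3, 4, 0, 1]


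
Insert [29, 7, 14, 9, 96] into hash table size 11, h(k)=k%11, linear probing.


Insert 29: h=7 -> slot 7
Insert 7: h=7, 1 probes -> slot 8
Insert 14: h=3 -> slot 3
Insert 9: h=9 -> slot 9
Insert 96: h=8, 2 probes -> slot 10

Table: [None, None, None, 14, None, None, None, 29, 7, 9, 96]


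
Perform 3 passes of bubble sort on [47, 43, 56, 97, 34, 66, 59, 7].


Initial: [47, 43, 56, 97, 34, 66, 59, 7]
Pass 1: [43, 47, 56, 34, 66, 59, 7, 97] (5 swaps)
Pass 2: [43, 47, 34, 56, 59, 7, 66, 97] (3 swaps)
Pass 3: [43, 34, 47, 56, 7, 59, 66, 97] (2 swaps)

After 3 passes: [43, 34, 47, 56, 7, 59, 66, 97]


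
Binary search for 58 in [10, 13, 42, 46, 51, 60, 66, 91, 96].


Step 1: lo=0, hi=8, mid=4, val=51
Step 2: lo=5, hi=8, mid=6, val=66
Step 3: lo=5, hi=5, mid=5, val=60

Not found


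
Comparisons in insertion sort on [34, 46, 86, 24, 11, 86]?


Algorithm: insertion sort
Input: [34, 46, 86, 24, 11, 86]
Sorted: [11, 24, 34, 46, 86, 86]

10


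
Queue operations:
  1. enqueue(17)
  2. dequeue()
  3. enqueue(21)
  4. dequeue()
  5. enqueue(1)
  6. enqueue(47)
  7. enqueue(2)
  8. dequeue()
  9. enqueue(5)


enqueue(17) -> [17]
dequeue()->17, []
enqueue(21) -> [21]
dequeue()->21, []
enqueue(1) -> [1]
enqueue(47) -> [1, 47]
enqueue(2) -> [1, 47, 2]
dequeue()->1, [47, 2]
enqueue(5) -> [47, 2, 5]

Final queue: [47, 2, 5]


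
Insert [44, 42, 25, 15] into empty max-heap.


Insert 44: [44]
Insert 42: [44, 42]
Insert 25: [44, 42, 25]
Insert 15: [44, 42, 25, 15]

Final heap: [44, 42, 25, 15]


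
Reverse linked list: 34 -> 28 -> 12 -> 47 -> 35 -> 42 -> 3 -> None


Step 1: curr=34, set curr.next=prev(None) | reversed so far: 34
Step 2: curr=28, set curr.next=prev(34) | reversed so far: 28 -> 34
Step 3: curr=12, set curr.next=prev(28) | reversed so far: 12 -> 28 -> 34
Step 4: curr=47, set curr.next=prev(12) | reversed so far: 47 -> 12 -> 28 -> 34
Step 5: curr=35, set curr.next=prev(47) | reversed so far: 35 -> 47 -> 12 -> 28 -> 34
Step 6: curr=42, set curr.next=prev(35) | reversed so far: 42 -> 35 -> 47 -> 12 -> 28 -> 34
Step 7: curr=3, set curr.next=prev(42) | reversed so far: 3 -> 42 -> 35 -> 47 -> 12 -> 28 -> 34

3 -> 42 -> 35 -> 47 -> 12 -> 28 -> 34 -> None


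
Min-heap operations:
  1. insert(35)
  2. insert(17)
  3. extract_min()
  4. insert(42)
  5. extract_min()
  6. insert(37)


insert(35) -> [35]
insert(17) -> [17, 35]
extract_min()->17, [35]
insert(42) -> [35, 42]
extract_min()->35, [42]
insert(37) -> [37, 42]

Final heap: [37, 42]


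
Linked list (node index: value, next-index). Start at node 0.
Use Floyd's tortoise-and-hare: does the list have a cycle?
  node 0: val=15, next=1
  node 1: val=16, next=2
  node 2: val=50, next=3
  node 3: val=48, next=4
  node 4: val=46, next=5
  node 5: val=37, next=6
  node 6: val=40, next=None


Floyd's tortoise (slow, +1) and hare (fast, +2):
  init: slow=0, fast=0
  step 1: slow=1, fast=2
  step 2: slow=2, fast=4
  step 3: slow=3, fast=6
  step 4: fast -> None, no cycle

Cycle: no


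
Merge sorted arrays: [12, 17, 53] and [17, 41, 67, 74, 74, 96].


Take 12 from A
Take 17 from A
Take 17 from B
Take 41 from B
Take 53 from A

Merged: [12, 17, 17, 41, 53, 67, 74, 74, 96]


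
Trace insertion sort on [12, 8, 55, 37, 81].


Initial: [12, 8, 55, 37, 81]
Insert 8: [8, 12, 55, 37, 81]
Insert 55: [8, 12, 55, 37, 81]
Insert 37: [8, 12, 37, 55, 81]
Insert 81: [8, 12, 37, 55, 81]

Sorted: [8, 12, 37, 55, 81]


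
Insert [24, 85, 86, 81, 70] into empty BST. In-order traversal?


Insert 24: root
Insert 85: R from 24
Insert 86: R from 24 -> R from 85
Insert 81: R from 24 -> L from 85
Insert 70: R from 24 -> L from 85 -> L from 81

In-order: [24, 70, 81, 85, 86]


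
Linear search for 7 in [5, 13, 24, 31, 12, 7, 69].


i=0: 5!=7
i=1: 13!=7
i=2: 24!=7
i=3: 31!=7
i=4: 12!=7
i=5: 7==7 found!

Found at 5, 6 comps


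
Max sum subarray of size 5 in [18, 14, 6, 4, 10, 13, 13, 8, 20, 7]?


[0:5]: 52
[1:6]: 47
[2:7]: 46
[3:8]: 48
[4:9]: 64
[5:10]: 61

Max: 64 at [4:9]


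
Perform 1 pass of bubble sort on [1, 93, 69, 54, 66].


Initial: [1, 93, 69, 54, 66]
Pass 1: [1, 69, 54, 66, 93] (3 swaps)

After 1 pass: [1, 69, 54, 66, 93]


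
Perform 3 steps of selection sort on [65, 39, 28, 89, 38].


Initial: [65, 39, 28, 89, 38]
Step 1: min=28 at 2
  Swap: [28, 39, 65, 89, 38]
Step 2: min=38 at 4
  Swap: [28, 38, 65, 89, 39]
Step 3: min=39 at 4
  Swap: [28, 38, 39, 89, 65]

After 3 steps: [28, 38, 39, 89, 65]


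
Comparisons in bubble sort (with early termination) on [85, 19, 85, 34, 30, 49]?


Algorithm: bubble sort (with early termination)
Input: [85, 19, 85, 34, 30, 49]
Sorted: [19, 30, 34, 49, 85, 85]

14


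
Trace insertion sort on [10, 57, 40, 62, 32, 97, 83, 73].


Initial: [10, 57, 40, 62, 32, 97, 83, 73]
Insert 57: [10, 57, 40, 62, 32, 97, 83, 73]
Insert 40: [10, 40, 57, 62, 32, 97, 83, 73]
Insert 62: [10, 40, 57, 62, 32, 97, 83, 73]
Insert 32: [10, 32, 40, 57, 62, 97, 83, 73]
Insert 97: [10, 32, 40, 57, 62, 97, 83, 73]
Insert 83: [10, 32, 40, 57, 62, 83, 97, 73]
Insert 73: [10, 32, 40, 57, 62, 73, 83, 97]

Sorted: [10, 32, 40, 57, 62, 73, 83, 97]


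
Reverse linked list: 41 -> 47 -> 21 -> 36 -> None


Step 1: curr=41, set curr.next=prev(None) | reversed so far: 41
Step 2: curr=47, set curr.next=prev(41) | reversed so far: 47 -> 41
Step 3: curr=21, set curr.next=prev(47) | reversed so far: 21 -> 47 -> 41
Step 4: curr=36, set curr.next=prev(21) | reversed so far: 36 -> 21 -> 47 -> 41

36 -> 21 -> 47 -> 41 -> None


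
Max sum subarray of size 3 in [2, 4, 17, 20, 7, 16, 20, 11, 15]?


[0:3]: 23
[1:4]: 41
[2:5]: 44
[3:6]: 43
[4:7]: 43
[5:8]: 47
[6:9]: 46

Max: 47 at [5:8]


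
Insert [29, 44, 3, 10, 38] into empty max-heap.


Insert 29: [29]
Insert 44: [44, 29]
Insert 3: [44, 29, 3]
Insert 10: [44, 29, 3, 10]
Insert 38: [44, 38, 3, 10, 29]

Final heap: [44, 38, 3, 10, 29]


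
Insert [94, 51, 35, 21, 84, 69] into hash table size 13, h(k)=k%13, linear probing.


Insert 94: h=3 -> slot 3
Insert 51: h=12 -> slot 12
Insert 35: h=9 -> slot 9
Insert 21: h=8 -> slot 8
Insert 84: h=6 -> slot 6
Insert 69: h=4 -> slot 4

Table: [None, None, None, 94, 69, None, 84, None, 21, 35, None, None, 51]


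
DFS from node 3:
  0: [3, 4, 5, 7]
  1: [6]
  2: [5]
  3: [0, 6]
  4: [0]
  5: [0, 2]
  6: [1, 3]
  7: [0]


Visit 3, push [6, 0]
Visit 0, push [7, 5, 4]
Visit 4, push []
Visit 5, push [2]
Visit 2, push []
Visit 7, push []
Visit 6, push [1]
Visit 1, push []

DFS order: [3, 0, 4, 5, 2, 7, 6, 1]


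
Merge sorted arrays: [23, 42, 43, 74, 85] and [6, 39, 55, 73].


Take 6 from B
Take 23 from A
Take 39 from B
Take 42 from A
Take 43 from A
Take 55 from B
Take 73 from B

Merged: [6, 23, 39, 42, 43, 55, 73, 74, 85]


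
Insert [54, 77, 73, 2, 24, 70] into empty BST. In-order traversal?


Insert 54: root
Insert 77: R from 54
Insert 73: R from 54 -> L from 77
Insert 2: L from 54
Insert 24: L from 54 -> R from 2
Insert 70: R from 54 -> L from 77 -> L from 73

In-order: [2, 24, 54, 70, 73, 77]


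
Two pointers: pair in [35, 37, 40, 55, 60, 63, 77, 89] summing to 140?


lo=0(35)+hi=7(89)=124
lo=1(37)+hi=7(89)=126
lo=2(40)+hi=7(89)=129
lo=3(55)+hi=7(89)=144
lo=3(55)+hi=6(77)=132
lo=4(60)+hi=6(77)=137
lo=5(63)+hi=6(77)=140

Yes: 63+77=140


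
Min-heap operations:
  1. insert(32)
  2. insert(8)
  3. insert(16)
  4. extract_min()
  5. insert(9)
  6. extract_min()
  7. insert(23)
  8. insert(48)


insert(32) -> [32]
insert(8) -> [8, 32]
insert(16) -> [8, 32, 16]
extract_min()->8, [16, 32]
insert(9) -> [9, 32, 16]
extract_min()->9, [16, 32]
insert(23) -> [16, 32, 23]
insert(48) -> [16, 32, 23, 48]

Final heap: [16, 32, 23, 48]


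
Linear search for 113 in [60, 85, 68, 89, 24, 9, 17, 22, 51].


i=0: 60!=113
i=1: 85!=113
i=2: 68!=113
i=3: 89!=113
i=4: 24!=113
i=5: 9!=113
i=6: 17!=113
i=7: 22!=113
i=8: 51!=113

Not found, 9 comps


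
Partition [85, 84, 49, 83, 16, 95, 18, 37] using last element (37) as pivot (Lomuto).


Pivot: 37
  16 <= 37: swap -> [16, 84, 49, 83, 85, 95, 18, 37]
  18 <= 37: swap -> [16, 18, 49, 83, 85, 95, 84, 37]
Place pivot at 2: [16, 18, 37, 83, 85, 95, 84, 49]

Partitioned: [16, 18, 37, 83, 85, 95, 84, 49]


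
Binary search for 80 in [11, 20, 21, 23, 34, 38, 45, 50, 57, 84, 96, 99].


Step 1: lo=0, hi=11, mid=5, val=38
Step 2: lo=6, hi=11, mid=8, val=57
Step 3: lo=9, hi=11, mid=10, val=96
Step 4: lo=9, hi=9, mid=9, val=84

Not found


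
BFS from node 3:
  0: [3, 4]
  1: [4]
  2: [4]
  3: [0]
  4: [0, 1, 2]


Visit 3, enqueue [0]
Visit 0, enqueue [4]
Visit 4, enqueue [1, 2]
Visit 1, enqueue []
Visit 2, enqueue []

BFS order: [3, 0, 4, 1, 2]


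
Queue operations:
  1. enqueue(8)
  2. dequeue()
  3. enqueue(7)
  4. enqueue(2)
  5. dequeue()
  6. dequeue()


enqueue(8) -> [8]
dequeue()->8, []
enqueue(7) -> [7]
enqueue(2) -> [7, 2]
dequeue()->7, [2]
dequeue()->2, []

Final queue: []


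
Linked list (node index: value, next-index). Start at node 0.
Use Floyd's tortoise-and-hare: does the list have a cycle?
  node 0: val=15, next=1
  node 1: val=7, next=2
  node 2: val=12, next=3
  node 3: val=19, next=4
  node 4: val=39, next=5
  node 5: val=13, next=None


Floyd's tortoise (slow, +1) and hare (fast, +2):
  init: slow=0, fast=0
  step 1: slow=1, fast=2
  step 2: slow=2, fast=4
  step 3: fast 4->5->None, no cycle

Cycle: no


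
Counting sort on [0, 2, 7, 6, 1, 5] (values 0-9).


Input: [0, 2, 7, 6, 1, 5]
Counts: [1, 1, 1, 0, 0, 1, 1, 1, 0, 0]

Sorted: [0, 1, 2, 5, 6, 7]


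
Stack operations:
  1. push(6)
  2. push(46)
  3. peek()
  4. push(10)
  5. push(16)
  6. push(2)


push(6) -> [6]
push(46) -> [6, 46]
peek()->46
push(10) -> [6, 46, 10]
push(16) -> [6, 46, 10, 16]
push(2) -> [6, 46, 10, 16, 2]

Final stack: [6, 46, 10, 16, 2]


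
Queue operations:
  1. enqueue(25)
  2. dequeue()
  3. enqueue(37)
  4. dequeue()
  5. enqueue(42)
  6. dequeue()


enqueue(25) -> [25]
dequeue()->25, []
enqueue(37) -> [37]
dequeue()->37, []
enqueue(42) -> [42]
dequeue()->42, []

Final queue: []


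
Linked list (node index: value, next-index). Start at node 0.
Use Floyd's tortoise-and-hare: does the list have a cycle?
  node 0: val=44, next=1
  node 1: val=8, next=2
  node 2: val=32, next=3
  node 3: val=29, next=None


Floyd's tortoise (slow, +1) and hare (fast, +2):
  init: slow=0, fast=0
  step 1: slow=1, fast=2
  step 2: fast 2->3->None, no cycle

Cycle: no


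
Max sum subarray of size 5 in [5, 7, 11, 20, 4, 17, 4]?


[0:5]: 47
[1:6]: 59
[2:7]: 56

Max: 59 at [1:6]


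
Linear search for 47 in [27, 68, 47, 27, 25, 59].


i=0: 27!=47
i=1: 68!=47
i=2: 47==47 found!

Found at 2, 3 comps


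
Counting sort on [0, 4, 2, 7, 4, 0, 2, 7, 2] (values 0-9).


Input: [0, 4, 2, 7, 4, 0, 2, 7, 2]
Counts: [2, 0, 3, 0, 2, 0, 0, 2, 0, 0]

Sorted: [0, 0, 2, 2, 2, 4, 4, 7, 7]


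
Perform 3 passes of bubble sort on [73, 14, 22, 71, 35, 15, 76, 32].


Initial: [73, 14, 22, 71, 35, 15, 76, 32]
Pass 1: [14, 22, 71, 35, 15, 73, 32, 76] (6 swaps)
Pass 2: [14, 22, 35, 15, 71, 32, 73, 76] (3 swaps)
Pass 3: [14, 22, 15, 35, 32, 71, 73, 76] (2 swaps)

After 3 passes: [14, 22, 15, 35, 32, 71, 73, 76]


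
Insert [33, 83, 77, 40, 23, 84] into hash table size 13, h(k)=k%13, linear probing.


Insert 33: h=7 -> slot 7
Insert 83: h=5 -> slot 5
Insert 77: h=12 -> slot 12
Insert 40: h=1 -> slot 1
Insert 23: h=10 -> slot 10
Insert 84: h=6 -> slot 6

Table: [None, 40, None, None, None, 83, 84, 33, None, None, 23, None, 77]


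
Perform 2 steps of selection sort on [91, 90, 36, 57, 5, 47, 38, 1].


Initial: [91, 90, 36, 57, 5, 47, 38, 1]
Step 1: min=1 at 7
  Swap: [1, 90, 36, 57, 5, 47, 38, 91]
Step 2: min=5 at 4
  Swap: [1, 5, 36, 57, 90, 47, 38, 91]

After 2 steps: [1, 5, 36, 57, 90, 47, 38, 91]


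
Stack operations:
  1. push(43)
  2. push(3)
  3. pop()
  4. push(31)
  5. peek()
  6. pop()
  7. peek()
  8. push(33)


push(43) -> [43]
push(3) -> [43, 3]
pop()->3, [43]
push(31) -> [43, 31]
peek()->31
pop()->31, [43]
peek()->43
push(33) -> [43, 33]

Final stack: [43, 33]


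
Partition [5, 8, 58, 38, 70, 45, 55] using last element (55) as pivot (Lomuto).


Pivot: 55
  5 <= 55: advance i (no swap)
  8 <= 55: advance i (no swap)
  38 <= 55: swap -> [5, 8, 38, 58, 70, 45, 55]
  45 <= 55: swap -> [5, 8, 38, 45, 70, 58, 55]
Place pivot at 4: [5, 8, 38, 45, 55, 58, 70]

Partitioned: [5, 8, 38, 45, 55, 58, 70]


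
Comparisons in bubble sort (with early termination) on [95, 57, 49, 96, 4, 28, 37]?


Algorithm: bubble sort (with early termination)
Input: [95, 57, 49, 96, 4, 28, 37]
Sorted: [4, 28, 37, 49, 57, 95, 96]

20


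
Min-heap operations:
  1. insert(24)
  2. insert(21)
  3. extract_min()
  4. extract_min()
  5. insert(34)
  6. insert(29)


insert(24) -> [24]
insert(21) -> [21, 24]
extract_min()->21, [24]
extract_min()->24, []
insert(34) -> [34]
insert(29) -> [29, 34]

Final heap: [29, 34]


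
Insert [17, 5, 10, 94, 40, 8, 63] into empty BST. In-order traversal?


Insert 17: root
Insert 5: L from 17
Insert 10: L from 17 -> R from 5
Insert 94: R from 17
Insert 40: R from 17 -> L from 94
Insert 8: L from 17 -> R from 5 -> L from 10
Insert 63: R from 17 -> L from 94 -> R from 40

In-order: [5, 8, 10, 17, 40, 63, 94]


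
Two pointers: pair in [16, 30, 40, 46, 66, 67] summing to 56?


lo=0(16)+hi=5(67)=83
lo=0(16)+hi=4(66)=82
lo=0(16)+hi=3(46)=62
lo=0(16)+hi=2(40)=56

Yes: 16+40=56


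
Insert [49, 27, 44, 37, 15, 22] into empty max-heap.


Insert 49: [49]
Insert 27: [49, 27]
Insert 44: [49, 27, 44]
Insert 37: [49, 37, 44, 27]
Insert 15: [49, 37, 44, 27, 15]
Insert 22: [49, 37, 44, 27, 15, 22]

Final heap: [49, 37, 44, 27, 15, 22]


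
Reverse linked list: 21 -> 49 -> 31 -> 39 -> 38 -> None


Step 1: curr=21, set curr.next=prev(None) | reversed so far: 21
Step 2: curr=49, set curr.next=prev(21) | reversed so far: 49 -> 21
Step 3: curr=31, set curr.next=prev(49) | reversed so far: 31 -> 49 -> 21
Step 4: curr=39, set curr.next=prev(31) | reversed so far: 39 -> 31 -> 49 -> 21
Step 5: curr=38, set curr.next=prev(39) | reversed so far: 38 -> 39 -> 31 -> 49 -> 21

38 -> 39 -> 31 -> 49 -> 21 -> None


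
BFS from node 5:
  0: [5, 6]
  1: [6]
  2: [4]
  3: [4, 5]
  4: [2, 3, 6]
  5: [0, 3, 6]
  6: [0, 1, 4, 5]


Visit 5, enqueue [0, 3, 6]
Visit 0, enqueue []
Visit 3, enqueue [4]
Visit 6, enqueue [1]
Visit 4, enqueue [2]
Visit 1, enqueue []
Visit 2, enqueue []

BFS order: [5, 0, 3, 6, 4, 1, 2]


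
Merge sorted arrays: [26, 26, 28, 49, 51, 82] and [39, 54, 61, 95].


Take 26 from A
Take 26 from A
Take 28 from A
Take 39 from B
Take 49 from A
Take 51 from A
Take 54 from B
Take 61 from B
Take 82 from A

Merged: [26, 26, 28, 39, 49, 51, 54, 61, 82, 95]


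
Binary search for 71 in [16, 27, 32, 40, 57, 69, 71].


Step 1: lo=0, hi=6, mid=3, val=40
Step 2: lo=4, hi=6, mid=5, val=69
Step 3: lo=6, hi=6, mid=6, val=71

Found at index 6


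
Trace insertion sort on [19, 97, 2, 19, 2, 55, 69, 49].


Initial: [19, 97, 2, 19, 2, 55, 69, 49]
Insert 97: [19, 97, 2, 19, 2, 55, 69, 49]
Insert 2: [2, 19, 97, 19, 2, 55, 69, 49]
Insert 19: [2, 19, 19, 97, 2, 55, 69, 49]
Insert 2: [2, 2, 19, 19, 97, 55, 69, 49]
Insert 55: [2, 2, 19, 19, 55, 97, 69, 49]
Insert 69: [2, 2, 19, 19, 55, 69, 97, 49]
Insert 49: [2, 2, 19, 19, 49, 55, 69, 97]

Sorted: [2, 2, 19, 19, 49, 55, 69, 97]


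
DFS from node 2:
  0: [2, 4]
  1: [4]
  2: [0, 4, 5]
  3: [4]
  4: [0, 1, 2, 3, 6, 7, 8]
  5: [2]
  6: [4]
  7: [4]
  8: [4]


Visit 2, push [5, 4, 0]
Visit 0, push [4]
Visit 4, push [8, 7, 6, 3, 1]
Visit 1, push []
Visit 3, push []
Visit 6, push []
Visit 7, push []
Visit 8, push []
Visit 5, push []

DFS order: [2, 0, 4, 1, 3, 6, 7, 8, 5]


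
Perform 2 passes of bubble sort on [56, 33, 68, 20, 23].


Initial: [56, 33, 68, 20, 23]
Pass 1: [33, 56, 20, 23, 68] (3 swaps)
Pass 2: [33, 20, 23, 56, 68] (2 swaps)

After 2 passes: [33, 20, 23, 56, 68]


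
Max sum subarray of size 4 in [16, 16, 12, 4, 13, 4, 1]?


[0:4]: 48
[1:5]: 45
[2:6]: 33
[3:7]: 22

Max: 48 at [0:4]


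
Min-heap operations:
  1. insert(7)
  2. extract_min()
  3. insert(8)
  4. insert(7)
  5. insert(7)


insert(7) -> [7]
extract_min()->7, []
insert(8) -> [8]
insert(7) -> [7, 8]
insert(7) -> [7, 8, 7]

Final heap: [7, 8, 7]


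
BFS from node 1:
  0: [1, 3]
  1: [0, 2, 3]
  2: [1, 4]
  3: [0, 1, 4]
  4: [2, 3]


Visit 1, enqueue [0, 2, 3]
Visit 0, enqueue []
Visit 2, enqueue [4]
Visit 3, enqueue []
Visit 4, enqueue []

BFS order: [1, 0, 2, 3, 4]


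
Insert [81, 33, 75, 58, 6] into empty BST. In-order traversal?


Insert 81: root
Insert 33: L from 81
Insert 75: L from 81 -> R from 33
Insert 58: L from 81 -> R from 33 -> L from 75
Insert 6: L from 81 -> L from 33

In-order: [6, 33, 58, 75, 81]


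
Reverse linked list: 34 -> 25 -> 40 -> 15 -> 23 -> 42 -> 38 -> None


Step 1: curr=34, set curr.next=prev(None) | reversed so far: 34
Step 2: curr=25, set curr.next=prev(34) | reversed so far: 25 -> 34
Step 3: curr=40, set curr.next=prev(25) | reversed so far: 40 -> 25 -> 34
Step 4: curr=15, set curr.next=prev(40) | reversed so far: 15 -> 40 -> 25 -> 34
Step 5: curr=23, set curr.next=prev(15) | reversed so far: 23 -> 15 -> 40 -> 25 -> 34
Step 6: curr=42, set curr.next=prev(23) | reversed so far: 42 -> 23 -> 15 -> 40 -> 25 -> 34
Step 7: curr=38, set curr.next=prev(42) | reversed so far: 38 -> 42 -> 23 -> 15 -> 40 -> 25 -> 34

38 -> 42 -> 23 -> 15 -> 40 -> 25 -> 34 -> None


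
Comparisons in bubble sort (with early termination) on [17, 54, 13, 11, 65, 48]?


Algorithm: bubble sort (with early termination)
Input: [17, 54, 13, 11, 65, 48]
Sorted: [11, 13, 17, 48, 54, 65]

14


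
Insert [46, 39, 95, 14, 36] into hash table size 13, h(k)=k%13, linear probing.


Insert 46: h=7 -> slot 7
Insert 39: h=0 -> slot 0
Insert 95: h=4 -> slot 4
Insert 14: h=1 -> slot 1
Insert 36: h=10 -> slot 10

Table: [39, 14, None, None, 95, None, None, 46, None, None, 36, None, None]


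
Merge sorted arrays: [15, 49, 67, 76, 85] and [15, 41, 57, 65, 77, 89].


Take 15 from A
Take 15 from B
Take 41 from B
Take 49 from A
Take 57 from B
Take 65 from B
Take 67 from A
Take 76 from A
Take 77 from B
Take 85 from A

Merged: [15, 15, 41, 49, 57, 65, 67, 76, 77, 85, 89]


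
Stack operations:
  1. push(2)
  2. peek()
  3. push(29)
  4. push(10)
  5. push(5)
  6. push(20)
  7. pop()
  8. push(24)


push(2) -> [2]
peek()->2
push(29) -> [2, 29]
push(10) -> [2, 29, 10]
push(5) -> [2, 29, 10, 5]
push(20) -> [2, 29, 10, 5, 20]
pop()->20, [2, 29, 10, 5]
push(24) -> [2, 29, 10, 5, 24]

Final stack: [2, 29, 10, 5, 24]


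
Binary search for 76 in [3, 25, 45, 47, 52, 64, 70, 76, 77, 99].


Step 1: lo=0, hi=9, mid=4, val=52
Step 2: lo=5, hi=9, mid=7, val=76

Found at index 7


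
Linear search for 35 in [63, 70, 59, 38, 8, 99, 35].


i=0: 63!=35
i=1: 70!=35
i=2: 59!=35
i=3: 38!=35
i=4: 8!=35
i=5: 99!=35
i=6: 35==35 found!

Found at 6, 7 comps


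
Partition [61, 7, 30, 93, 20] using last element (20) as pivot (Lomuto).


Pivot: 20
  7 <= 20: swap -> [7, 61, 30, 93, 20]
Place pivot at 1: [7, 20, 30, 93, 61]

Partitioned: [7, 20, 30, 93, 61]


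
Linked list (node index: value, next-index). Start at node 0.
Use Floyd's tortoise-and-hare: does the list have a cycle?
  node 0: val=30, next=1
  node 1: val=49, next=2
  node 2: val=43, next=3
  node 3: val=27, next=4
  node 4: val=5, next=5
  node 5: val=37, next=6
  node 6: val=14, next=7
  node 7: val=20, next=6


Floyd's tortoise (slow, +1) and hare (fast, +2):
  init: slow=0, fast=0
  step 1: slow=1, fast=2
  step 2: slow=2, fast=4
  step 3: slow=3, fast=6
  step 4: slow=4, fast=6
  step 5: slow=5, fast=6
  step 6: slow=6, fast=6
  slow == fast at node 6: cycle detected

Cycle: yes


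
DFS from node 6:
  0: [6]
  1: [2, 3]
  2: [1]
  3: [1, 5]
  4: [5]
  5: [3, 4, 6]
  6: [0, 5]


Visit 6, push [5, 0]
Visit 0, push []
Visit 5, push [4, 3]
Visit 3, push [1]
Visit 1, push [2]
Visit 2, push []
Visit 4, push []

DFS order: [6, 0, 5, 3, 1, 2, 4]


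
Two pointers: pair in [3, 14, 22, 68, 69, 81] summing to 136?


lo=0(3)+hi=5(81)=84
lo=1(14)+hi=5(81)=95
lo=2(22)+hi=5(81)=103
lo=3(68)+hi=5(81)=149
lo=3(68)+hi=4(69)=137

No pair found


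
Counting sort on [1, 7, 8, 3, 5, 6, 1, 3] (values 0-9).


Input: [1, 7, 8, 3, 5, 6, 1, 3]
Counts: [0, 2, 0, 2, 0, 1, 1, 1, 1, 0]

Sorted: [1, 1, 3, 3, 5, 6, 7, 8]


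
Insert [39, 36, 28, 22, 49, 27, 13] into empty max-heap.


Insert 39: [39]
Insert 36: [39, 36]
Insert 28: [39, 36, 28]
Insert 22: [39, 36, 28, 22]
Insert 49: [49, 39, 28, 22, 36]
Insert 27: [49, 39, 28, 22, 36, 27]
Insert 13: [49, 39, 28, 22, 36, 27, 13]

Final heap: [49, 39, 28, 22, 36, 27, 13]


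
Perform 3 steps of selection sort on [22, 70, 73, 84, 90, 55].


Initial: [22, 70, 73, 84, 90, 55]
Step 1: min=22 at 0
  Swap: [22, 70, 73, 84, 90, 55]
Step 2: min=55 at 5
  Swap: [22, 55, 73, 84, 90, 70]
Step 3: min=70 at 5
  Swap: [22, 55, 70, 84, 90, 73]

After 3 steps: [22, 55, 70, 84, 90, 73]


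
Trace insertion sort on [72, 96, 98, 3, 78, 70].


Initial: [72, 96, 98, 3, 78, 70]
Insert 96: [72, 96, 98, 3, 78, 70]
Insert 98: [72, 96, 98, 3, 78, 70]
Insert 3: [3, 72, 96, 98, 78, 70]
Insert 78: [3, 72, 78, 96, 98, 70]
Insert 70: [3, 70, 72, 78, 96, 98]

Sorted: [3, 70, 72, 78, 96, 98]


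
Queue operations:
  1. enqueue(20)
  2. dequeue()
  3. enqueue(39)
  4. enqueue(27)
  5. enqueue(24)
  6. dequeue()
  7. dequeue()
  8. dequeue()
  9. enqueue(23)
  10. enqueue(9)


enqueue(20) -> [20]
dequeue()->20, []
enqueue(39) -> [39]
enqueue(27) -> [39, 27]
enqueue(24) -> [39, 27, 24]
dequeue()->39, [27, 24]
dequeue()->27, [24]
dequeue()->24, []
enqueue(23) -> [23]
enqueue(9) -> [23, 9]

Final queue: [23, 9]


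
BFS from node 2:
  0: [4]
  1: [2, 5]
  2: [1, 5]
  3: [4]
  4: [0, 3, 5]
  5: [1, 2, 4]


Visit 2, enqueue [1, 5]
Visit 1, enqueue []
Visit 5, enqueue [4]
Visit 4, enqueue [0, 3]
Visit 0, enqueue []
Visit 3, enqueue []

BFS order: [2, 1, 5, 4, 0, 3]


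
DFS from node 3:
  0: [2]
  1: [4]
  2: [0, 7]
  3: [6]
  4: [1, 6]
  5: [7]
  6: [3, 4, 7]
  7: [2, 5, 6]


Visit 3, push [6]
Visit 6, push [7, 4]
Visit 4, push [1]
Visit 1, push []
Visit 7, push [5, 2]
Visit 2, push [0]
Visit 0, push []
Visit 5, push []

DFS order: [3, 6, 4, 1, 7, 2, 0, 5]


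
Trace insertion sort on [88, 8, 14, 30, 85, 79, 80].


Initial: [88, 8, 14, 30, 85, 79, 80]
Insert 8: [8, 88, 14, 30, 85, 79, 80]
Insert 14: [8, 14, 88, 30, 85, 79, 80]
Insert 30: [8, 14, 30, 88, 85, 79, 80]
Insert 85: [8, 14, 30, 85, 88, 79, 80]
Insert 79: [8, 14, 30, 79, 85, 88, 80]
Insert 80: [8, 14, 30, 79, 80, 85, 88]

Sorted: [8, 14, 30, 79, 80, 85, 88]


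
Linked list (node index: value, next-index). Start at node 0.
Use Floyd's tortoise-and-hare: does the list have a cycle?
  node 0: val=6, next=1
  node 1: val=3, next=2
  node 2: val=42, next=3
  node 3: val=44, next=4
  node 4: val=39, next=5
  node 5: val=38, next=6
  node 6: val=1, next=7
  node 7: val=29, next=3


Floyd's tortoise (slow, +1) and hare (fast, +2):
  init: slow=0, fast=0
  step 1: slow=1, fast=2
  step 2: slow=2, fast=4
  step 3: slow=3, fast=6
  step 4: slow=4, fast=3
  step 5: slow=5, fast=5
  slow == fast at node 5: cycle detected

Cycle: yes


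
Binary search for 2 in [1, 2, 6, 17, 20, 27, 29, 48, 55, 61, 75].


Step 1: lo=0, hi=10, mid=5, val=27
Step 2: lo=0, hi=4, mid=2, val=6
Step 3: lo=0, hi=1, mid=0, val=1
Step 4: lo=1, hi=1, mid=1, val=2

Found at index 1


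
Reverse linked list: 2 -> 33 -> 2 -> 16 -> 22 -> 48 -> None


Step 1: curr=2, set curr.next=prev(None) | reversed so far: 2
Step 2: curr=33, set curr.next=prev(2) | reversed so far: 33 -> 2
Step 3: curr=2, set curr.next=prev(33) | reversed so far: 2 -> 33 -> 2
Step 4: curr=16, set curr.next=prev(2) | reversed so far: 16 -> 2 -> 33 -> 2
Step 5: curr=22, set curr.next=prev(16) | reversed so far: 22 -> 16 -> 2 -> 33 -> 2
Step 6: curr=48, set curr.next=prev(22) | reversed so far: 48 -> 22 -> 16 -> 2 -> 33 -> 2

48 -> 22 -> 16 -> 2 -> 33 -> 2 -> None


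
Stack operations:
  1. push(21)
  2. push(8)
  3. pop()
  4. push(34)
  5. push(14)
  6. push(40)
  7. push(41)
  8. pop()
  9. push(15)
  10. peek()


push(21) -> [21]
push(8) -> [21, 8]
pop()->8, [21]
push(34) -> [21, 34]
push(14) -> [21, 34, 14]
push(40) -> [21, 34, 14, 40]
push(41) -> [21, 34, 14, 40, 41]
pop()->41, [21, 34, 14, 40]
push(15) -> [21, 34, 14, 40, 15]
peek()->15

Final stack: [21, 34, 14, 40, 15]


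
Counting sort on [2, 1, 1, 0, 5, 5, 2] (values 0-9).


Input: [2, 1, 1, 0, 5, 5, 2]
Counts: [1, 2, 2, 0, 0, 2, 0, 0, 0, 0]

Sorted: [0, 1, 1, 2, 2, 5, 5]


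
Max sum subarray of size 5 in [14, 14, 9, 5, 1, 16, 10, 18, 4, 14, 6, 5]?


[0:5]: 43
[1:6]: 45
[2:7]: 41
[3:8]: 50
[4:9]: 49
[5:10]: 62
[6:11]: 52
[7:12]: 47

Max: 62 at [5:10]


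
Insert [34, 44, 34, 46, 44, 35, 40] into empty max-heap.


Insert 34: [34]
Insert 44: [44, 34]
Insert 34: [44, 34, 34]
Insert 46: [46, 44, 34, 34]
Insert 44: [46, 44, 34, 34, 44]
Insert 35: [46, 44, 35, 34, 44, 34]
Insert 40: [46, 44, 40, 34, 44, 34, 35]

Final heap: [46, 44, 40, 34, 44, 34, 35]


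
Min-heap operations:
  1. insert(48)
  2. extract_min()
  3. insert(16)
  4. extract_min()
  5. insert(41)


insert(48) -> [48]
extract_min()->48, []
insert(16) -> [16]
extract_min()->16, []
insert(41) -> [41]

Final heap: [41]


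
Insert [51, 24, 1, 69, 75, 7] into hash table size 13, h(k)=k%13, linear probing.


Insert 51: h=12 -> slot 12
Insert 24: h=11 -> slot 11
Insert 1: h=1 -> slot 1
Insert 69: h=4 -> slot 4
Insert 75: h=10 -> slot 10
Insert 7: h=7 -> slot 7

Table: [None, 1, None, None, 69, None, None, 7, None, None, 75, 24, 51]


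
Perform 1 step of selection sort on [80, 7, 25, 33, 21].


Initial: [80, 7, 25, 33, 21]
Step 1: min=7 at 1
  Swap: [7, 80, 25, 33, 21]

After 1 step: [7, 80, 25, 33, 21]


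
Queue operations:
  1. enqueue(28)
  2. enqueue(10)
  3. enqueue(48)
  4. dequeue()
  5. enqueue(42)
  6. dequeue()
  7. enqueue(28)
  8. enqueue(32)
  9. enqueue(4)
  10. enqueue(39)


enqueue(28) -> [28]
enqueue(10) -> [28, 10]
enqueue(48) -> [28, 10, 48]
dequeue()->28, [10, 48]
enqueue(42) -> [10, 48, 42]
dequeue()->10, [48, 42]
enqueue(28) -> [48, 42, 28]
enqueue(32) -> [48, 42, 28, 32]
enqueue(4) -> [48, 42, 28, 32, 4]
enqueue(39) -> [48, 42, 28, 32, 4, 39]

Final queue: [48, 42, 28, 32, 4, 39]


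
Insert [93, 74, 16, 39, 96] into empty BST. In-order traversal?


Insert 93: root
Insert 74: L from 93
Insert 16: L from 93 -> L from 74
Insert 39: L from 93 -> L from 74 -> R from 16
Insert 96: R from 93

In-order: [16, 39, 74, 93, 96]
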